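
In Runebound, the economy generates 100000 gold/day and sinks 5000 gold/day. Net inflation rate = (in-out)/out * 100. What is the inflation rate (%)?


Net gold = 100000 - 5000 = 95000
Inflation rate = net / sunk * 100 = 95000 / 5000 * 100
= 19.0 * 100
= 1900.00%

1900.00%


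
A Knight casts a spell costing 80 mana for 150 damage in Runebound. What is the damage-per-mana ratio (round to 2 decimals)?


Efficiency = damage / mana
= 150 / 80
= 1.88

1.88 dmg/mana


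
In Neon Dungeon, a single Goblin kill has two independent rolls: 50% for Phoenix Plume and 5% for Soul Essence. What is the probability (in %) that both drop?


For independent events, P(both) = P(A) * P(B)
= 50% * 5%
= 250 / 100 %
= 2.5%

2.5%


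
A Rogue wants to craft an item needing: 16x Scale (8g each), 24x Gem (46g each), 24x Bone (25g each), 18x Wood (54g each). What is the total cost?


Cost breakdown:
  Scale: 16 * 8 = 128
  Gem: 24 * 46 = 1104
  Bone: 24 * 25 = 600
  Wood: 18 * 54 = 972
Total = 128 + 1104 + 600 + 972 = 2804

2804 gold


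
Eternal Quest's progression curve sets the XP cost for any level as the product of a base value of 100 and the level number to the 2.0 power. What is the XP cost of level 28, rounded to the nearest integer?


XP = 100 * level^2.0
Substitute level = 28:
XP = 100 * 28^2.0
= 100 * 784.0
= 78400

78400 XP


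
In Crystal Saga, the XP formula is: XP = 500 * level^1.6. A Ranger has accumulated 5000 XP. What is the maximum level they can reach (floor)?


XP = 500 * level^1.6, so level = (XP / 500)^(1/1.6)
= (5000 / 500)^(1/1.6)
= 10.0^0.625
= 4.217
Floor: level = 4

level 4


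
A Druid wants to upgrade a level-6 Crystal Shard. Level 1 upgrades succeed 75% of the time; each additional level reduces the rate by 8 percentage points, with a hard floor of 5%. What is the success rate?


raw_rate = 75 - 8 * (6 - 1)
= 75 - 8 * 5
= 75 - 40
= 35
Apply floor: max(35, 5) = 35%

35%


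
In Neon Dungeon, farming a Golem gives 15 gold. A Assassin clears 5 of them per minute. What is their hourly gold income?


Gold per minute = 15 * 5 = 75
Gold per hour = 75 * 60 = 4500

4500 gold/hour


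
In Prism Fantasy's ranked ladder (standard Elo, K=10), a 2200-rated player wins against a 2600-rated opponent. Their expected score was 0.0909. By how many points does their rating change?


Elo update: delta = K * (S - Ea), where S = 1 (wins)
S - Ea = 1 - 0.0909 = 0.9091
Rating change = 10 * 0.9091
= 9.09

9.09 rating points


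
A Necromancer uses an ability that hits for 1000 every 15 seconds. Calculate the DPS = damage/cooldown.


DPS = damage / cooldown
= 1000 / 15
= 66.67

66.67 DPS


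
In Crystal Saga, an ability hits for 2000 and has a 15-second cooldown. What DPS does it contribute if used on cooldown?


DPS = damage / cooldown
= 2000 / 15
= 133.33

133.33 DPS


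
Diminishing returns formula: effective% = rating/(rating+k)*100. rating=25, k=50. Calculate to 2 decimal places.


effective% = rating / (rating + k) * 100
= 25 / (25 + 50) * 100
= 25 / 75 * 100
= 0.333333 * 100
= 33.33%

33.33%


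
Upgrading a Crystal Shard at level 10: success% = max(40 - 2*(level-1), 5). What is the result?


raw_rate = 40 - 2 * (10 - 1)
= 40 - 2 * 9
= 40 - 18
= 22
Apply floor: max(22, 5) = 22%

22%


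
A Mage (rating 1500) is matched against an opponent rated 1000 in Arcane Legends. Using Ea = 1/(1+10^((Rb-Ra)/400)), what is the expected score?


Elo expected score: Ea = 1/(1 + 10^((Rb-Ra)/400))
Rb - Ra = 1000 - 1500 = -500
(Rb-Ra)/400 = -500/400 = -1.25
10^-1.25 = 0.056234
Ea = 1/(1 + 0.056234) = 1/1.056234 = 0.9468

0.9468


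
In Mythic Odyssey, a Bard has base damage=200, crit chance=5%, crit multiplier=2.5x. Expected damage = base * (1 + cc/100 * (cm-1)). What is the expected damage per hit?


E[dmg] = base * (1 + crit_chance * (crit_mult - 1))
cc as decimal = 5/100 = 0.05
cm - 1 = 2.5 - 1 = 1.5
Bonus factor = 0.05 * 1.5 = 0.075
Total multiplier = 1 + 0.075 = 1.075
Expected damage = 200 * 1.075 = 215.00

215.00 damage


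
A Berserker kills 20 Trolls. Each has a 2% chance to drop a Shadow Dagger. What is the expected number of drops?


Expected drops = kills * (drop_rate / 100)
= 20 * (2 / 100)
= 20 * 0.02
= 0.4

0.4 drops


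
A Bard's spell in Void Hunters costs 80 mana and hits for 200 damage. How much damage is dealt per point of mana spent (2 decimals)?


Efficiency = damage / mana
= 200 / 80
= 2.50

2.50 dmg/mana


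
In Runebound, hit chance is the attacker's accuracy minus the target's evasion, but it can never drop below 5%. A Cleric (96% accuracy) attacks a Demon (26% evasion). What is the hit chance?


accuracy - evasion = 96 - 26 = 70
Apply floor: max(70, 5) = 70
Hit chance = 70%

70%


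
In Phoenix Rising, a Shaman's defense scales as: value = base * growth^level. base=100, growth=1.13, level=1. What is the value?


value = base * growth^level
= 100 * 1.13^1
= 100 * 1.13
= 113.00

113.00 defense


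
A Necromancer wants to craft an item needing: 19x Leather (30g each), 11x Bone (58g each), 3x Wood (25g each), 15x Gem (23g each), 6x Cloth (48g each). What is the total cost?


Cost breakdown:
  Leather: 19 * 30 = 570
  Bone: 11 * 58 = 638
  Wood: 3 * 25 = 75
  Gem: 15 * 23 = 345
  Cloth: 6 * 48 = 288
Total = 570 + 638 + 75 + 345 + 288 = 1916

1916 gold


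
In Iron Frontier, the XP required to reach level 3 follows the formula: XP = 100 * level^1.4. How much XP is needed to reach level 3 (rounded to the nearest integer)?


XP = 100 * level^1.4
Substitute level = 3:
XP = 100 * 3^1.4
= 100 * 4.6555
= 466

466 XP


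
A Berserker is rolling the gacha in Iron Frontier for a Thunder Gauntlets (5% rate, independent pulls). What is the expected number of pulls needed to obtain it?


Expected pulls for a geometric distribution = 1/p = 100 / rate%
= 100 / 5
= 20.0

20.0 pulls


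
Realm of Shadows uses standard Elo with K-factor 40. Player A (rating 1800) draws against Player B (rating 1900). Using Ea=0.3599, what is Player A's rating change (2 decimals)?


Elo update: delta = K * (S - Ea), where S = 0.5 (draws)
S - Ea = 0.5 - 0.3599 = 0.1401
Rating change = 40 * 0.1401
= 5.60

5.60 rating points


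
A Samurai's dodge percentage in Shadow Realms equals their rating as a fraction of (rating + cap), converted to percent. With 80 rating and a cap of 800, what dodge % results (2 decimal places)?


dodge% = 80 / (80 + 800) * 100
= 80 / 880 * 100
= 0.090909 * 100
= 9.09%

9.09%


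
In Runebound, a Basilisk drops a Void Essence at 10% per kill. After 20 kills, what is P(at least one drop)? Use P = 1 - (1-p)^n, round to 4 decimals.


P(at least one) = 1 - P(none) = 1 - (1-p)^n
p = 10/100 = 0.1
1 - p = 0.9
(1 - p)^20 = 0.9^20 = 0.121577
P(at least one) = 1 - 0.121577 = 0.8784

0.8784


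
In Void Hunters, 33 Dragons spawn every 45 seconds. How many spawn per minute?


Spawns per minute = count * (60 / interval)
= 33 * (60 / 45)
= 33 * 1.3333
= 44.0

44.0 per minute


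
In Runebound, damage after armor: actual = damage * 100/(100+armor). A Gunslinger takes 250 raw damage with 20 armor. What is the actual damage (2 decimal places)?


actual = 250 * 100 / (100 + 20)
= 250 * 100 / 120
= 25000 / 120
= 208.33

208.33 damage


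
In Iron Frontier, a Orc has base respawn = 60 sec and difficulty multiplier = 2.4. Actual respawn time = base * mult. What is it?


Respawn time = base * multiplier
= 60 * 2.4
= 144.0 seconds

144.0 seconds


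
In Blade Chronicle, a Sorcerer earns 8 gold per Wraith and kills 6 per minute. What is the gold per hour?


Gold per minute = 8 * 6 = 48
Gold per hour = 48 * 60 = 2880

2880 gold/hour


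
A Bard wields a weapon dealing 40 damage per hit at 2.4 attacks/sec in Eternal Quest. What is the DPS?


DPS = damage * attack_speed
= 40 * 2.4
= 96.0

96.0 DPS


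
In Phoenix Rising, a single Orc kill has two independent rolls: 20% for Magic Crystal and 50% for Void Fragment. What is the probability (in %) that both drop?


For independent events, P(both) = P(A) * P(B)
= 20% * 50%
= 1000 / 100 %
= 10.0%

10.0%


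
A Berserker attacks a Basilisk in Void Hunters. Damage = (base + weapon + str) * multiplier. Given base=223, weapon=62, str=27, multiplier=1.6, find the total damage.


Sum base + weapon + str = 223 + 62 + 27 = 312
Multiply by 1.6:
312 * 1.6 = 499.2

499.2 damage


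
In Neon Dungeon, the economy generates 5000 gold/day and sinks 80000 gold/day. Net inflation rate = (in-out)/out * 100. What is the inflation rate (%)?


Net gold = 5000 - 80000 = -75000
Inflation rate = net / sunk * 100 = -75000 / 80000 * 100
= -0.9375 * 100
= -93.75%

-93.75%


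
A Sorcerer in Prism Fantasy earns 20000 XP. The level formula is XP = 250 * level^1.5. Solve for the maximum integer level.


XP = 250 * level^1.5, so level = (XP / 250)^(1/1.5)
= (20000 / 250)^(1/1.5)
= 80.0^0.6667
= 18.5664
Floor: level = 18

level 18


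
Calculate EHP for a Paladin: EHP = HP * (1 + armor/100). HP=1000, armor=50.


EHP = 1000 * (1 + 50/100)
= 1000 * (1 + 0.5)
= 1000 * 1.5
= 1500.0

1500.0 EHP


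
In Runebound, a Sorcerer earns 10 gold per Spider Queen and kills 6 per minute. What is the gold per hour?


Gold per minute = 10 * 6 = 60
Gold per hour = 60 * 60 = 3600

3600 gold/hour


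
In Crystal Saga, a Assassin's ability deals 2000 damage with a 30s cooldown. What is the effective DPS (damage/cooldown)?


DPS = damage / cooldown
= 2000 / 30
= 66.67

66.67 DPS


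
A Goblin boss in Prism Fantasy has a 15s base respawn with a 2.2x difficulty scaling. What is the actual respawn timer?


Respawn time = base * multiplier
= 15 * 2.2
= 33.0 seconds

33.0 seconds


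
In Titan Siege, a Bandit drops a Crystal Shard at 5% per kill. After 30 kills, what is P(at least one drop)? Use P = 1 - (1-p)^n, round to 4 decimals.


P(at least one) = 1 - P(none) = 1 - (1-p)^n
p = 5/100 = 0.05
1 - p = 0.95
(1 - p)^30 = 0.95^30 = 0.214639
P(at least one) = 1 - 0.214639 = 0.7854

0.7854


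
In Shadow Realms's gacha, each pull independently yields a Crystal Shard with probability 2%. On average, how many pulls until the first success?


Expected pulls for a geometric distribution = 1/p = 100 / rate%
= 100 / 2
= 50.0

50.0 pulls


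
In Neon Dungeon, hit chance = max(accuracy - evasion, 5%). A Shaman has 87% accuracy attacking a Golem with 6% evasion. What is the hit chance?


accuracy - evasion = 87 - 6 = 81
Apply floor: max(81, 5) = 81
Hit chance = 81%

81%


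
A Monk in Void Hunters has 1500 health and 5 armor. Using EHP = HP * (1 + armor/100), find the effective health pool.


EHP = 1500 * (1 + 5/100)
= 1500 * (1 + 0.05)
= 1500 * 1.05
= 1575.0

1575.0 EHP


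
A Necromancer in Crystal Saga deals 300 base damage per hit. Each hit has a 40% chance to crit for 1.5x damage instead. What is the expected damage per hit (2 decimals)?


E[dmg] = base * (1 + crit_chance * (crit_mult - 1))
cc as decimal = 40/100 = 0.4
cm - 1 = 1.5 - 1 = 0.5
Bonus factor = 0.4 * 0.5 = 0.2
Total multiplier = 1 + 0.2 = 1.2
Expected damage = 300 * 1.2 = 360.00

360.00 damage


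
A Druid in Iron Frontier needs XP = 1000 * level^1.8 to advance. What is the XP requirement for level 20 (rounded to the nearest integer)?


XP = 1000 * level^1.8
Substitute level = 20:
XP = 1000 * 20^1.8
= 1000 * 219.7121
= 219712

219712 XP


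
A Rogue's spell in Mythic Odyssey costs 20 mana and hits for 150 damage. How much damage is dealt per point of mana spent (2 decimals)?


Efficiency = damage / mana
= 150 / 20
= 7.50

7.50 dmg/mana


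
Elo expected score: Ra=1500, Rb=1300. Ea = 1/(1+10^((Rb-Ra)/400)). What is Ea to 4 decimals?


Elo expected score: Ea = 1/(1 + 10^((Rb-Ra)/400))
Rb - Ra = 1300 - 1500 = -200
(Rb-Ra)/400 = -200/400 = -0.5
10^-0.5 = 0.316228
Ea = 1/(1 + 0.316228) = 1/1.316228 = 0.7597

0.7597


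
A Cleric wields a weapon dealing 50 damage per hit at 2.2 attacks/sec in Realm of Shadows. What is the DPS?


DPS = damage * attack_speed
= 50 * 2.2
= 110.0

110.0 DPS


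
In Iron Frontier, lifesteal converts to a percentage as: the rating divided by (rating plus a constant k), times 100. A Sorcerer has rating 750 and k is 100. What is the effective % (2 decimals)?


effective% = rating / (rating + k) * 100
= 750 / (750 + 100) * 100
= 750 / 850 * 100
= 0.882353 * 100
= 88.24%

88.24%


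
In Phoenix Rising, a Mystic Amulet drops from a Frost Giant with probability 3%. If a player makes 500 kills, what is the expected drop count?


Expected drops = kills * (drop_rate / 100)
= 500 * (3 / 100)
= 500 * 0.03
= 15.0

15.0 drops


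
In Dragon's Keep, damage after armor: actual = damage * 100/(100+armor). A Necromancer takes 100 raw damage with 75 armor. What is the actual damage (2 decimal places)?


actual = 100 * 100 / (100 + 75)
= 100 * 100 / 175
= 10000 / 175
= 57.14

57.14 damage


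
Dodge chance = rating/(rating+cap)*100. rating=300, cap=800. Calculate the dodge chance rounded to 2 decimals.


dodge% = 300 / (300 + 800) * 100
= 300 / 1100 * 100
= 0.272727 * 100
= 27.27%

27.27%


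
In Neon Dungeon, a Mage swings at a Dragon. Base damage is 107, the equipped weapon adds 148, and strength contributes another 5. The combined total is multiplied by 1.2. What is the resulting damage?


Sum base + weapon + str = 107 + 148 + 5 = 260
Multiply by 1.2:
260 * 1.2 = 312.0

312.0 damage


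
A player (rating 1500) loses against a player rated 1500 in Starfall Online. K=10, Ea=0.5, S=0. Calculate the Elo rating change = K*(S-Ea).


Elo update: delta = K * (S - Ea), where S = 0 (loses)
S - Ea = 0 - 0.5 = -0.5
Rating change = 10 * -0.5
= -5.00

-5.00 rating points


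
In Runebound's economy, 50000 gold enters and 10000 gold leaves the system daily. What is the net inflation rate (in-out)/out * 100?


Net gold = 50000 - 10000 = 40000
Inflation rate = net / sunk * 100 = 40000 / 10000 * 100
= 4.0 * 100
= 400.00%

400.00%


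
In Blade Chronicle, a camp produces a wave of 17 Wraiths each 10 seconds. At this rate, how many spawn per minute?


Spawns per minute = count * (60 / interval)
= 17 * (60 / 10)
= 17 * 6.0
= 102.0

102.0 per minute


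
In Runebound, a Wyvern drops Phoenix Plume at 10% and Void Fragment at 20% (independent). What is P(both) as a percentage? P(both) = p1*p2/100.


For independent events, P(both) = P(A) * P(B)
= 10% * 20%
= 200 / 100 %
= 2.0%

2.0%


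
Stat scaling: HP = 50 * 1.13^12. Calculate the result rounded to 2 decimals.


value = base * growth^level
= 50 * 1.13^12
= 50 * 4.334523
= 216.73

216.73 HP


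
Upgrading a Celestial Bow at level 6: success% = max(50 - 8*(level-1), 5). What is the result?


raw_rate = 50 - 8 * (6 - 1)
= 50 - 8 * 5
= 50 - 40
= 10
Apply floor: max(10, 5) = 10%

10%


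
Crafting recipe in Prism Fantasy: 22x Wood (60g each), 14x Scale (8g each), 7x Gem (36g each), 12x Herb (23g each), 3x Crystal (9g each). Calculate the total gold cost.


Cost breakdown:
  Wood: 22 * 60 = 1320
  Scale: 14 * 8 = 112
  Gem: 7 * 36 = 252
  Herb: 12 * 23 = 276
  Crystal: 3 * 9 = 27
Total = 1320 + 112 + 252 + 276 + 27 = 1987

1987 gold


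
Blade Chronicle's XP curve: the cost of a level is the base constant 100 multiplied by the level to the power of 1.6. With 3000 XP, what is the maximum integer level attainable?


XP = 100 * level^1.6, so level = (XP / 100)^(1/1.6)
= (3000 / 100)^(1/1.6)
= 30.0^0.625
= 8.3792
Floor: level = 8

level 8


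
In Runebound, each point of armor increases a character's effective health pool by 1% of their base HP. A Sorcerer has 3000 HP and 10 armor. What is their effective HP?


EHP = 3000 * (1 + 10/100)
= 3000 * (1 + 0.1)
= 3000 * 1.1
= 3300.0

3300.0 EHP


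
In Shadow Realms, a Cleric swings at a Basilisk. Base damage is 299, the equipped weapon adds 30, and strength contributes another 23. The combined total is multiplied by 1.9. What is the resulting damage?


Sum base + weapon + str = 299 + 30 + 23 = 352
Multiply by 1.9:
352 * 1.9 = 668.8

668.8 damage


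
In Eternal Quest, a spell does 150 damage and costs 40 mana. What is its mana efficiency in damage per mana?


Efficiency = damage / mana
= 150 / 40
= 3.75

3.75 dmg/mana


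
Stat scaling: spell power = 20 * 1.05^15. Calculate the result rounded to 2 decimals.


value = base * growth^level
= 20 * 1.05^15
= 20 * 2.078928
= 41.58

41.58 spell power


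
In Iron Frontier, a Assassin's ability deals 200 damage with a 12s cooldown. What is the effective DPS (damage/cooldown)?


DPS = damage / cooldown
= 200 / 12
= 16.67

16.67 DPS


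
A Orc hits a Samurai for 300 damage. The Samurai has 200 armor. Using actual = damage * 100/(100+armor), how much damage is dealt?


actual = 300 * 100 / (100 + 200)
= 300 * 100 / 300
= 30000 / 300
= 100.00

100.00 damage


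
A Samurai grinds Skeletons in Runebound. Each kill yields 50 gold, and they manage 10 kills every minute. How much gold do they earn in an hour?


Gold per minute = 50 * 10 = 500
Gold per hour = 500 * 60 = 30000

30000 gold/hour


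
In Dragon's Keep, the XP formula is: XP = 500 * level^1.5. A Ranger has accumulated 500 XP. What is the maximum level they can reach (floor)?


XP = 500 * level^1.5, so level = (XP / 500)^(1/1.5)
= (500 / 500)^(1/1.5)
= 1.0^0.6667
= 1.0
Floor: level = 1

level 1


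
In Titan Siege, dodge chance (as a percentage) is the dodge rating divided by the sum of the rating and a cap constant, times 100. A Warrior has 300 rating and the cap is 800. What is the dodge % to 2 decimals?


dodge% = 300 / (300 + 800) * 100
= 300 / 1100 * 100
= 0.272727 * 100
= 27.27%

27.27%


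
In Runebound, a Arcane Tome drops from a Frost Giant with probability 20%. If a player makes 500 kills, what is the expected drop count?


Expected drops = kills * (drop_rate / 100)
= 500 * (20 / 100)
= 500 * 0.2
= 100.0

100.0 drops


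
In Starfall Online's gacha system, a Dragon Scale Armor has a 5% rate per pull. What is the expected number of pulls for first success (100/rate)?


Expected pulls for a geometric distribution = 1/p = 100 / rate%
= 100 / 5
= 20.0

20.0 pulls


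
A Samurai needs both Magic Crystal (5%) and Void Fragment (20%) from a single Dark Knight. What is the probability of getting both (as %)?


For independent events, P(both) = P(A) * P(B)
= 5% * 20%
= 100 / 100 %
= 1.0%

1.0%


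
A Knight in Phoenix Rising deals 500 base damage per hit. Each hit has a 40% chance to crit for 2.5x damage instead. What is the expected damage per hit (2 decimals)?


E[dmg] = base * (1 + crit_chance * (crit_mult - 1))
cc as decimal = 40/100 = 0.4
cm - 1 = 2.5 - 1 = 1.5
Bonus factor = 0.4 * 1.5 = 0.6
Total multiplier = 1 + 0.6 = 1.6
Expected damage = 500 * 1.6 = 800.00

800.00 damage


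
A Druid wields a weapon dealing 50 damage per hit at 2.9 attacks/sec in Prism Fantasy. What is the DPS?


DPS = damage * attack_speed
= 50 * 2.9
= 145.0

145.0 DPS


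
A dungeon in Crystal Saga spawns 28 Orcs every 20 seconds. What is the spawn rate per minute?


Spawns per minute = count * (60 / interval)
= 28 * (60 / 20)
= 28 * 3.0
= 84.0

84.0 per minute


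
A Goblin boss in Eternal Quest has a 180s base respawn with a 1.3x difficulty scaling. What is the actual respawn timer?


Respawn time = base * multiplier
= 180 * 1.3
= 234.0 seconds

234.0 seconds


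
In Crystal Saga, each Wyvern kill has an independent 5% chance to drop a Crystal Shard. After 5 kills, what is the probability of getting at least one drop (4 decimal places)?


P(at least one) = 1 - P(none) = 1 - (1-p)^n
p = 5/100 = 0.05
1 - p = 0.95
(1 - p)^5 = 0.95^5 = 0.773781
P(at least one) = 1 - 0.773781 = 0.2262

0.2262


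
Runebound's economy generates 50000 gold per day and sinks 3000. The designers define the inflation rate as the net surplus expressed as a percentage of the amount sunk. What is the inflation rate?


Net gold = 50000 - 3000 = 47000
Inflation rate = net / sunk * 100 = 47000 / 3000 * 100
= 15.666667 * 100
= 1566.67%

1566.67%


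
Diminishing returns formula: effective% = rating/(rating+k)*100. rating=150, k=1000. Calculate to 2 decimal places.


effective% = rating / (rating + k) * 100
= 150 / (150 + 1000) * 100
= 150 / 1150 * 100
= 0.130435 * 100
= 13.04%

13.04%


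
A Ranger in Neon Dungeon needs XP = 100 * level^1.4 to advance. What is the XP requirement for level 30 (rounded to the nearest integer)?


XP = 100 * level^1.4
Substitute level = 30:
XP = 100 * 30^1.4
= 100 * 116.9418
= 11694

11694 XP


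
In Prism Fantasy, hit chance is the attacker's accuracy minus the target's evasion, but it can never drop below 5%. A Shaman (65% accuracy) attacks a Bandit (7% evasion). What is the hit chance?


accuracy - evasion = 65 - 7 = 58
Apply floor: max(58, 5) = 58
Hit chance = 58%

58%


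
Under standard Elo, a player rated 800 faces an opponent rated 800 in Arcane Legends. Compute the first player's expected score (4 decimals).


Elo expected score: Ea = 1/(1 + 10^((Rb-Ra)/400))
Rb - Ra = 800 - 800 = 0
(Rb-Ra)/400 = 0/400 = 0.0
10^0.0 = 1.0
Ea = 1/(1 + 1.0) = 1/2.0 = 0.5000

0.5000


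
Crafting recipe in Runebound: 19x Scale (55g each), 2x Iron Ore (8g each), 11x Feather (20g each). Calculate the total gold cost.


Cost breakdown:
  Scale: 19 * 55 = 1045
  Iron Ore: 2 * 8 = 16
  Feather: 11 * 20 = 220
Total = 1045 + 16 + 220 = 1281

1281 gold


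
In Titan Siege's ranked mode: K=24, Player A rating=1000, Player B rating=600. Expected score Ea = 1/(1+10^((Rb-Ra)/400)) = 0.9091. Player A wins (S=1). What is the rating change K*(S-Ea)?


Elo update: delta = K * (S - Ea), where S = 1 (wins)
S - Ea = 1 - 0.9091 = 0.0909
Rating change = 24 * 0.0909
= 2.18

2.18 rating points


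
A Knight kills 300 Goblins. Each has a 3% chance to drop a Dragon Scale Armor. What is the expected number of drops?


Expected drops = kills * (drop_rate / 100)
= 300 * (3 / 100)
= 300 * 0.03
= 9.0

9.0 drops


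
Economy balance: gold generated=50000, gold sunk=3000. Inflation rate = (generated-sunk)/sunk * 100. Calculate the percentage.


Net gold = 50000 - 3000 = 47000
Inflation rate = net / sunk * 100 = 47000 / 3000 * 100
= 15.666667 * 100
= 1566.67%

1566.67%


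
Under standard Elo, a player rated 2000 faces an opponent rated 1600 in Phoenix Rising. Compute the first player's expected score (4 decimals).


Elo expected score: Ea = 1/(1 + 10^((Rb-Ra)/400))
Rb - Ra = 1600 - 2000 = -400
(Rb-Ra)/400 = -400/400 = -1.0
10^-1.0 = 0.1
Ea = 1/(1 + 0.1) = 1/1.1 = 0.9091

0.9091


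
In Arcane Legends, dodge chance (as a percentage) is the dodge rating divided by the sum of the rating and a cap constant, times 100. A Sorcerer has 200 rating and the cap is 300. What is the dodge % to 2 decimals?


dodge% = 200 / (200 + 300) * 100
= 200 / 500 * 100
= 0.4 * 100
= 40.00%

40.00%


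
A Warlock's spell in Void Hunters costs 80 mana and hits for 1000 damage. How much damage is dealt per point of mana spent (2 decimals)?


Efficiency = damage / mana
= 1000 / 80
= 12.50

12.50 dmg/mana


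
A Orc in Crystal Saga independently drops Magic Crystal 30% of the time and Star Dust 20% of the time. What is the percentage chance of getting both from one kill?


For independent events, P(both) = P(A) * P(B)
= 30% * 20%
= 600 / 100 %
= 6.0%

6.0%


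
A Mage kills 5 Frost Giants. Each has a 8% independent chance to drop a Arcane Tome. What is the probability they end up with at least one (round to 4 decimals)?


P(at least one) = 1 - P(none) = 1 - (1-p)^n
p = 8/100 = 0.08
1 - p = 0.92
(1 - p)^5 = 0.92^5 = 0.659082
P(at least one) = 1 - 0.659082 = 0.3409

0.3409


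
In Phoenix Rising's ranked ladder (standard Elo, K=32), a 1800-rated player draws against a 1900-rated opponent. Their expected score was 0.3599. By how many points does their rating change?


Elo update: delta = K * (S - Ea), where S = 0.5 (draws)
S - Ea = 0.5 - 0.3599 = 0.1401
Rating change = 32 * 0.1401
= 4.48

4.48 rating points


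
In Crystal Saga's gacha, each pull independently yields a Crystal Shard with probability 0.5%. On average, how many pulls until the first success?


Expected pulls for a geometric distribution = 1/p = 100 / rate%
= 100 / 0.5
= 200.0

200.0 pulls


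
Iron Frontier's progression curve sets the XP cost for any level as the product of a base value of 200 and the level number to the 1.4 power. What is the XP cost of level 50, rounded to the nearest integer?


XP = 200 * level^1.4
Substitute level = 50:
XP = 200 * 50^1.4
= 200 * 239.0881
= 47818

47818 XP


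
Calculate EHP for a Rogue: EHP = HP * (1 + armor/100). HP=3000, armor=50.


EHP = 3000 * (1 + 50/100)
= 3000 * (1 + 0.5)
= 3000 * 1.5
= 4500.0

4500.0 EHP


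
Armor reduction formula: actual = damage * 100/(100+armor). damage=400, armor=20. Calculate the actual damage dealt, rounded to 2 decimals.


actual = 400 * 100 / (100 + 20)
= 400 * 100 / 120
= 40000 / 120
= 333.33

333.33 damage


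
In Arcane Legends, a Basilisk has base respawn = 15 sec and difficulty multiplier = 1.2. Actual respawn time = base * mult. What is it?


Respawn time = base * multiplier
= 15 * 1.2
= 18.0 seconds

18.0 seconds


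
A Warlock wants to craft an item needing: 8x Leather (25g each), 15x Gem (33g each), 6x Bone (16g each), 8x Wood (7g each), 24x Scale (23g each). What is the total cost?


Cost breakdown:
  Leather: 8 * 25 = 200
  Gem: 15 * 33 = 495
  Bone: 6 * 16 = 96
  Wood: 8 * 7 = 56
  Scale: 24 * 23 = 552
Total = 200 + 495 + 96 + 56 + 552 = 1399

1399 gold


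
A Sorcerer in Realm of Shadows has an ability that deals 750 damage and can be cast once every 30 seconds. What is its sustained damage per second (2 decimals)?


DPS = damage / cooldown
= 750 / 30
= 25.00

25.00 DPS


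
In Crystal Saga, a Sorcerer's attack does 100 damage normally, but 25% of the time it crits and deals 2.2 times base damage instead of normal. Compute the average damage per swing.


E[dmg] = base * (1 + crit_chance * (crit_mult - 1))
cc as decimal = 25/100 = 0.25
cm - 1 = 2.2 - 1 = 1.2
Bonus factor = 0.25 * 1.2 = 0.3
Total multiplier = 1 + 0.3 = 1.3
Expected damage = 100 * 1.3 = 130.00

130.00 damage


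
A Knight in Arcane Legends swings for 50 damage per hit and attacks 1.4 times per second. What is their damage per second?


DPS = damage * attack_speed
= 50 * 1.4
= 70.0

70.0 DPS


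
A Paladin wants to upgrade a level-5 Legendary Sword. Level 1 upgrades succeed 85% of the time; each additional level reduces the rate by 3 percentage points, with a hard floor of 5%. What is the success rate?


raw_rate = 85 - 3 * (5 - 1)
= 85 - 3 * 4
= 85 - 12
= 73
Apply floor: max(73, 5) = 73%

73%


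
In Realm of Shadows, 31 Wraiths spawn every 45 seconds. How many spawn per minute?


Spawns per minute = count * (60 / interval)
= 31 * (60 / 45)
= 31 * 1.3333
= 41.33

41.33 per minute


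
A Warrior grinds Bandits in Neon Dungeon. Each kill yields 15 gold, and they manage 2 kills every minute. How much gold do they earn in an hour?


Gold per minute = 15 * 2 = 30
Gold per hour = 30 * 60 = 1800

1800 gold/hour


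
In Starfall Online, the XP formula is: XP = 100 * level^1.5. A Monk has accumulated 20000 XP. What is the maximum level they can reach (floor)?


XP = 100 * level^1.5, so level = (XP / 100)^(1/1.5)
= (20000 / 100)^(1/1.5)
= 200.0^0.6667
= 34.1995
Floor: level = 34

level 34


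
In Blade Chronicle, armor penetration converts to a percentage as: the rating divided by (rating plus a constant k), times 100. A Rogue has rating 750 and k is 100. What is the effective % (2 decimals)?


effective% = rating / (rating + k) * 100
= 750 / (750 + 100) * 100
= 750 / 850 * 100
= 0.882353 * 100
= 88.24%

88.24%


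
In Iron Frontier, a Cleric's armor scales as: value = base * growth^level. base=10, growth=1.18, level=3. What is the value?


value = base * growth^level
= 10 * 1.18^3
= 10 * 1.643032
= 16.43

16.43 armor


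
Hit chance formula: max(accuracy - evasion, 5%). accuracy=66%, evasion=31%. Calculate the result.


accuracy - evasion = 66 - 31 = 35
Apply floor: max(35, 5) = 35
Hit chance = 35%

35%


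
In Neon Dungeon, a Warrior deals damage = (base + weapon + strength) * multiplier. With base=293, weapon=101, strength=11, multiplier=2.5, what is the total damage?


Sum base + weapon + str = 293 + 101 + 11 = 405
Multiply by 2.5:
405 * 2.5 = 1012.5

1012.5 damage


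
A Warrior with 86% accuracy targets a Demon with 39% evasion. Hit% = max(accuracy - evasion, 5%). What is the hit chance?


accuracy - evasion = 86 - 39 = 47
Apply floor: max(47, 5) = 47
Hit chance = 47%

47%


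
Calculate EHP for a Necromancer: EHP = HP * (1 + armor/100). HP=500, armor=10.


EHP = 500 * (1 + 10/100)
= 500 * (1 + 0.1)
= 500 * 1.1
= 550.0

550.0 EHP


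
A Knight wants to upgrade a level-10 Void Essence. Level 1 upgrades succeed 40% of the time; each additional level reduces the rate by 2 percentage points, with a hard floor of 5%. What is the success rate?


raw_rate = 40 - 2 * (10 - 1)
= 40 - 2 * 9
= 40 - 18
= 22
Apply floor: max(22, 5) = 22%

22%


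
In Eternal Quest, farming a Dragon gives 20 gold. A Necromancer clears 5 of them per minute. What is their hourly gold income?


Gold per minute = 20 * 5 = 100
Gold per hour = 100 * 60 = 6000

6000 gold/hour


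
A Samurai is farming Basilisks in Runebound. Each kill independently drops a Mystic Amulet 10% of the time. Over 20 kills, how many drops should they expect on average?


Expected drops = kills * (drop_rate / 100)
= 20 * (10 / 100)
= 20 * 0.1
= 2.0

2.0 drops


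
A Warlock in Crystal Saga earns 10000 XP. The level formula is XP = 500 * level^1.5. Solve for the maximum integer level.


XP = 500 * level^1.5, so level = (XP / 500)^(1/1.5)
= (10000 / 500)^(1/1.5)
= 20.0^0.6667
= 7.3681
Floor: level = 7

level 7


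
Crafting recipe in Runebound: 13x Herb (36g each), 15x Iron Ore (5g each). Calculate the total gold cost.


Cost breakdown:
  Herb: 13 * 36 = 468
  Iron Ore: 15 * 5 = 75
Total = 468 + 75 = 543

543 gold


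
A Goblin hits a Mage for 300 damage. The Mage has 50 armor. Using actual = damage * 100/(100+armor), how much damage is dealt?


actual = 300 * 100 / (100 + 50)
= 300 * 100 / 150
= 30000 / 150
= 200.00

200.00 damage


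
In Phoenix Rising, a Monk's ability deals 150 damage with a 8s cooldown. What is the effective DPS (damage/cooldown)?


DPS = damage / cooldown
= 150 / 8
= 18.75

18.75 DPS


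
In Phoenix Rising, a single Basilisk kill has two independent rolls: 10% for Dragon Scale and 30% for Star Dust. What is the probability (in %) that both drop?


For independent events, P(both) = P(A) * P(B)
= 10% * 30%
= 300 / 100 %
= 3.0%

3.0%


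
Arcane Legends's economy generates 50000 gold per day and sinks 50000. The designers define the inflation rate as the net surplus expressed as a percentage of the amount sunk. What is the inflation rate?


Net gold = 50000 - 50000 = 0
Inflation rate = net / sunk * 100 = 0 / 50000 * 100
= 0.0 * 100
= 0.00%

0.00%


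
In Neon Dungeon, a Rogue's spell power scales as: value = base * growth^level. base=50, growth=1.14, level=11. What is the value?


value = base * growth^level
= 50 * 1.14^11
= 50 * 4.226232
= 211.31

211.31 spell power


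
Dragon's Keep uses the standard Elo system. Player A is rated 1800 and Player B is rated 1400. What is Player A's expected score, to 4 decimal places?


Elo expected score: Ea = 1/(1 + 10^((Rb-Ra)/400))
Rb - Ra = 1400 - 1800 = -400
(Rb-Ra)/400 = -400/400 = -1.0
10^-1.0 = 0.1
Ea = 1/(1 + 0.1) = 1/1.1 = 0.9091

0.9091


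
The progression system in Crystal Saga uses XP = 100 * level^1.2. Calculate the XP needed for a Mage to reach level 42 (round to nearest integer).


XP = 100 * level^1.2
Substitute level = 42:
XP = 100 * 42^1.2
= 100 * 88.695
= 8870

8870 XP


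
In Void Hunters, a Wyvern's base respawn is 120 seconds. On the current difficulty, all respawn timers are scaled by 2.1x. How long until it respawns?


Respawn time = base * multiplier
= 120 * 2.1
= 252.0 seconds

252.0 seconds


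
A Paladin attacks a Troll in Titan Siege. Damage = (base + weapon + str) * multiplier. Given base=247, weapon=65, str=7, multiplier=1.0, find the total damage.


Sum base + weapon + str = 247 + 65 + 7 = 319
Multiply by 1.0:
319 * 1.0 = 319.0

319.0 damage


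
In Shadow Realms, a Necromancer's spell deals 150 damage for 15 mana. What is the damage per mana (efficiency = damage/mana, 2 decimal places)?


Efficiency = damage / mana
= 150 / 15
= 10.00

10.00 dmg/mana


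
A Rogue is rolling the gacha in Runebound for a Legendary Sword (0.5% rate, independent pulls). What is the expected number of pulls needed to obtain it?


Expected pulls for a geometric distribution = 1/p = 100 / rate%
= 100 / 0.5
= 200.0

200.0 pulls


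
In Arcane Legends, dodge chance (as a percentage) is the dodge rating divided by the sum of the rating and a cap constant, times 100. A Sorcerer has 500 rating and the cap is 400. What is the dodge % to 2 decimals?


dodge% = 500 / (500 + 400) * 100
= 500 / 900 * 100
= 0.555556 * 100
= 55.56%

55.56%


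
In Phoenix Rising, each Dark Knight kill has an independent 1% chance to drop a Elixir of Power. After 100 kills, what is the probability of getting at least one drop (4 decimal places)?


P(at least one) = 1 - P(none) = 1 - (1-p)^n
p = 1/100 = 0.01
1 - p = 0.99
(1 - p)^100 = 0.99^100 = 0.366032
P(at least one) = 1 - 0.366032 = 0.6340

0.6340


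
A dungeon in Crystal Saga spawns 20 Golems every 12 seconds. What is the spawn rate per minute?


Spawns per minute = count * (60 / interval)
= 20 * (60 / 12)
= 20 * 5.0
= 100.0

100.0 per minute


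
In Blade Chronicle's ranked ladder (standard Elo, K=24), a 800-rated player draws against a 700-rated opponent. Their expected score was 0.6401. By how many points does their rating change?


Elo update: delta = K * (S - Ea), where S = 0.5 (draws)
S - Ea = 0.5 - 0.6401 = -0.1401
Rating change = 24 * -0.1401
= -3.36

-3.36 rating points


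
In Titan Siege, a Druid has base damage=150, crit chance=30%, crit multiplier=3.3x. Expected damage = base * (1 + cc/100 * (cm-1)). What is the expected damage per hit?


E[dmg] = base * (1 + crit_chance * (crit_mult - 1))
cc as decimal = 30/100 = 0.3
cm - 1 = 3.3 - 1 = 2.3
Bonus factor = 0.3 * 2.3 = 0.69
Total multiplier = 1 + 0.69 = 1.69
Expected damage = 150 * 1.69 = 253.50

253.50 damage


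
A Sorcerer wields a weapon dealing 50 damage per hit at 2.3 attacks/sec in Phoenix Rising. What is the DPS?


DPS = damage * attack_speed
= 50 * 2.3
= 115.0

115.0 DPS


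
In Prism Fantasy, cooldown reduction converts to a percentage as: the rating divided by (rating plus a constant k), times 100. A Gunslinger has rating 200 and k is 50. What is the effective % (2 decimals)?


effective% = rating / (rating + k) * 100
= 200 / (200 + 50) * 100
= 200 / 250 * 100
= 0.8 * 100
= 80.00%

80.00%


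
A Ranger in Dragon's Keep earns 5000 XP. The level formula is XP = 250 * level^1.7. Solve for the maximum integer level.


XP = 250 * level^1.7, so level = (XP / 250)^(1/1.7)
= (5000 / 250)^(1/1.7)
= 20.0^0.5882
= 5.8252
Floor: level = 5

level 5


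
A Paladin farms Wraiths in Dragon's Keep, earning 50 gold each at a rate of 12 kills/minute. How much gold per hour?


Gold per minute = 50 * 12 = 600
Gold per hour = 600 * 60 = 36000

36000 gold/hour


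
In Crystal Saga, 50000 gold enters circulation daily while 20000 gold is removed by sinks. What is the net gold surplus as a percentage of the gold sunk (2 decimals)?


Net gold = 50000 - 20000 = 30000
Inflation rate = net / sunk * 100 = 30000 / 20000 * 100
= 1.5 * 100
= 150.00%

150.00%


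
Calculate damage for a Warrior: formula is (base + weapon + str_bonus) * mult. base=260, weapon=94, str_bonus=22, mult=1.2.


Sum base + weapon + str = 260 + 94 + 22 = 376
Multiply by 1.2:
376 * 1.2 = 451.2

451.2 damage


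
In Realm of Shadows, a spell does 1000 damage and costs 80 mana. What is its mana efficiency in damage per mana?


Efficiency = damage / mana
= 1000 / 80
= 12.50

12.50 dmg/mana


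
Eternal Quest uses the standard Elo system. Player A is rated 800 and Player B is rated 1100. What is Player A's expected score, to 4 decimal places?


Elo expected score: Ea = 1/(1 + 10^((Rb-Ra)/400))
Rb - Ra = 1100 - 800 = 300
(Rb-Ra)/400 = 300/400 = 0.75
10^0.75 = 5.623413
Ea = 1/(1 + 5.623413) = 1/6.623413 = 0.1510

0.1510


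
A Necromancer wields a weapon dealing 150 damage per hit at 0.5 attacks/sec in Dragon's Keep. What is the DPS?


DPS = damage * attack_speed
= 150 * 0.5
= 75.0

75.0 DPS


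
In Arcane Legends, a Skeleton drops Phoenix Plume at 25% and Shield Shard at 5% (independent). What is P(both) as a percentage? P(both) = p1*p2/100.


For independent events, P(both) = P(A) * P(B)
= 25% * 5%
= 125 / 100 %
= 1.25%

1.25%


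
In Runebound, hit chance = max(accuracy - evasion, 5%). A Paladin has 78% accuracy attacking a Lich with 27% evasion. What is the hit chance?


accuracy - evasion = 78 - 27 = 51
Apply floor: max(51, 5) = 51
Hit chance = 51%

51%


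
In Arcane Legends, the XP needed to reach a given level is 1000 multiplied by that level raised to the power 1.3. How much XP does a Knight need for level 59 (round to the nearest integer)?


XP = 1000 * level^1.3
Substitute level = 59:
XP = 1000 * 59^1.3
= 1000 * 200.4969
= 200497

200497 XP


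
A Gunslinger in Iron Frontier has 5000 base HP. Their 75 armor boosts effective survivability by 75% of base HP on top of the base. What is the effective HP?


EHP = 5000 * (1 + 75/100)
= 5000 * (1 + 0.75)
= 5000 * 1.75
= 8750.0

8750.0 EHP


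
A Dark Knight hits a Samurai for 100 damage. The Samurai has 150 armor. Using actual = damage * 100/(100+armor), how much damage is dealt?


actual = 100 * 100 / (100 + 150)
= 100 * 100 / 250
= 10000 / 250
= 40.00

40.00 damage


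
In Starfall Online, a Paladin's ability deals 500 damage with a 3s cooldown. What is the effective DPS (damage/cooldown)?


DPS = damage / cooldown
= 500 / 3
= 166.67

166.67 DPS


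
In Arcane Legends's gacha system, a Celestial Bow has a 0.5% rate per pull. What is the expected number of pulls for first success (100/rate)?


Expected pulls for a geometric distribution = 1/p = 100 / rate%
= 100 / 0.5
= 200.0

200.0 pulls


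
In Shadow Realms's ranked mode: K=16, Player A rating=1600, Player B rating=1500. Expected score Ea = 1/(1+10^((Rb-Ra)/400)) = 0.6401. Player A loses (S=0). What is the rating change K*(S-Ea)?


Elo update: delta = K * (S - Ea), where S = 0 (loses)
S - Ea = 0 - 0.6401 = -0.6401
Rating change = 16 * -0.6401
= -10.24

-10.24 rating points


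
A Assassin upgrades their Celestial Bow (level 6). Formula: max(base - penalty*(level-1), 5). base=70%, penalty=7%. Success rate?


raw_rate = 70 - 7 * (6 - 1)
= 70 - 7 * 5
= 70 - 35
= 35
Apply floor: max(35, 5) = 35%

35%


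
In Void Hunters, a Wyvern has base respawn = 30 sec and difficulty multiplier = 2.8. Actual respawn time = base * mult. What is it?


Respawn time = base * multiplier
= 30 * 2.8
= 84.0 seconds

84.0 seconds


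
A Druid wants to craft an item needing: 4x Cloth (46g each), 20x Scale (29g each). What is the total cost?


Cost breakdown:
  Cloth: 4 * 46 = 184
  Scale: 20 * 29 = 580
Total = 184 + 580 = 764

764 gold


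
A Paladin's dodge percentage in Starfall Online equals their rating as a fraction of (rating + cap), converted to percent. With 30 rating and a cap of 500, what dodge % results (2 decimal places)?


dodge% = 30 / (30 + 500) * 100
= 30 / 530 * 100
= 0.056604 * 100
= 5.66%

5.66%


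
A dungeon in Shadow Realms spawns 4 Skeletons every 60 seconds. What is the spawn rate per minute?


Spawns per minute = count * (60 / interval)
= 4 * (60 / 60)
= 4 * 1.0
= 4.0

4.0 per minute
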